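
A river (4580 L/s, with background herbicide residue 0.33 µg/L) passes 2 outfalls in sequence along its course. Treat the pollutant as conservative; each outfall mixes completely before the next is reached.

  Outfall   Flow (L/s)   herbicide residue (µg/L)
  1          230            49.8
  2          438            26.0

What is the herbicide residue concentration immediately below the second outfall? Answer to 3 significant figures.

Below outfall 1: Q → 4810 L/s, C = (4580·0.3300 + 230.0·49.80)/4810 = 2.696 µg/L.
Below outfall 2: Q → 5248 L/s, C = (4810·2.696 + 438.0·26.00)/5248 = 4.641 µg/L.

4.64 µg/L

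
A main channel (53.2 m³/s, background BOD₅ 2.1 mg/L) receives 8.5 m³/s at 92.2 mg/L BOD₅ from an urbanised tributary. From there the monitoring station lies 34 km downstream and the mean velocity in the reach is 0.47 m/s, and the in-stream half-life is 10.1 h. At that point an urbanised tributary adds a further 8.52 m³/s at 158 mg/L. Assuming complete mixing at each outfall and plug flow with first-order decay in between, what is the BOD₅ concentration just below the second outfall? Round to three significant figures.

22.4 mg/L

Conservation of mass: C = (53.20·2.100 + 8.500·92.20) / 61.70 = 895.4/61.70 = 14.51 mg/L; combined flow 61.70 m³/s.
Travel time t = 34·1000 / 0.47 = 72340 s = 20.09 h.
Half-life 10.1 h → k = ln 2 / 10.1 = 0.06863 h⁻¹ = 1.647 d⁻¹.
Applying C = C₀e^(−kt): 14.51 × 0.2518 = 3.654 mg/L.
Second outfall: C = (61.70·3.654 + 8.520·158.0)/70.22 = 22.38 mg/L.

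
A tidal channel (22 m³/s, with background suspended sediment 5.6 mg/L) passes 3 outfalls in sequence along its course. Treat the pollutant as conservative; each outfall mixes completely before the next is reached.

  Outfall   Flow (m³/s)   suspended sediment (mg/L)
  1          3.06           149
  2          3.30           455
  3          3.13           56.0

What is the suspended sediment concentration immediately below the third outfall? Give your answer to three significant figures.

71.6 mg/L

Outfall 1: combined Q = 25.06 m³/s; C = (22.00·5.600 + 3.060·149.0)/25.06 = 23.11 mg/L.
Outfall 2: combined Q = 28.36 m³/s; C = (25.06·23.11 + 3.300·455.0)/28.36 = 73.37 mg/L.
Outfall 3: combined Q = 31.49 m³/s; C = (28.36·73.37 + 3.130·56.00)/31.49 = 71.64 mg/L.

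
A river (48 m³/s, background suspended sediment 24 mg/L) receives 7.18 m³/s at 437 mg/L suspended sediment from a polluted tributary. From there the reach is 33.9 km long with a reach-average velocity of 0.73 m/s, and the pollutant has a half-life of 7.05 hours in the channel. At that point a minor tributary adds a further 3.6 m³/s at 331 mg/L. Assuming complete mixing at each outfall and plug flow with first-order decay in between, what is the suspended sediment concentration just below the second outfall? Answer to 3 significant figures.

40.8 mg/L

After mixing, C = (48.00·24.00 + 7.180·437.0) / 55.18 = 4290/55.18 = 77.74 mg/L; combined flow 55.18 m³/s.
Travel time t = 33.9·1000 / 0.73 = 46440 s = 12.90 h.
Half-life 7.05 h → k = ln 2 / 7.05 = 0.09832 h⁻¹ = 2.360 d⁻¹.
First-order decay: C = 77.74·exp(−k·t) = 77.74·0.2813 = 21.87 mg/L.
At the second outfall, C = (55.18·21.87 + 3.600·331.0) / (55.18 + 3.600) = 40.80 mg/L.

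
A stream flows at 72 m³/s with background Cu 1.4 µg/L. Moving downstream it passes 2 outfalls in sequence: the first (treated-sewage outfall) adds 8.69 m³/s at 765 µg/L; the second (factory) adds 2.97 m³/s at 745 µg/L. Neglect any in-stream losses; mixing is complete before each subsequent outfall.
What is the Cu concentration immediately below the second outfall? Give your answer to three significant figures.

107 µg/L

Outfall 1: combined Q = 80.69 m³/s; C = (72.00·1.400 + 8.690·765.0)/80.69 = 83.64 µg/L.
Outfall 2: combined Q = 83.66 m³/s; C = (80.69·83.64 + 2.970·745.0)/83.66 = 107.1 µg/L.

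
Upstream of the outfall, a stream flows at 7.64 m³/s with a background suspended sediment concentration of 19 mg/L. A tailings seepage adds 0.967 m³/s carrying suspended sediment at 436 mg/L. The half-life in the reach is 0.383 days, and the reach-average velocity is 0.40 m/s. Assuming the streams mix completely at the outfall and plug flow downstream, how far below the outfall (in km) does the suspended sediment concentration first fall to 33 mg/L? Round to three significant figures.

13.2 km

Flow-weighted average: C = (7.640·19.00 + 0.9670·436.0) / 8.607 = 566.8/8.607 = 65.85 mg/L.
Half-life 0.383 d → k = ln 2 / 0.383 = 1.810 d⁻¹.
Set 65.85·exp(−k·t) = 33 → t = ln(65.85/33)/k = 32980 s = 9.162 h.
Distance = v·t = 0.40·32980 = 13190 m = 13.19 km.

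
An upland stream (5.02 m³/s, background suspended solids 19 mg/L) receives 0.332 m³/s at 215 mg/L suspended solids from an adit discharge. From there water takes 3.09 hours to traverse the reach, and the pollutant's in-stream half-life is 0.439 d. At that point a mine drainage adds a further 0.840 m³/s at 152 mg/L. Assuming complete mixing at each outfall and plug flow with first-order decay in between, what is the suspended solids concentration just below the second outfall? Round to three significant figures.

Mixed concentration C = ΣQC/ΣQ = (5.020·19.00 + 0.3320·215.0) / 5.352 = 166.8/5.352 = 31.16 mg/L; combined flow 5.352 m³/s.
Half-life 0.439 d → k = ln 2 / 0.439 = 1.579 d⁻¹.
After decay, C = 31.16 × e^(−kt) = 31.16 × 0.8160 = 25.43 mg/L.
Second outfall: C = (5.352·25.43 + 0.8400·152.0)/6.192 = 42.60 mg/L.

42.6 mg/L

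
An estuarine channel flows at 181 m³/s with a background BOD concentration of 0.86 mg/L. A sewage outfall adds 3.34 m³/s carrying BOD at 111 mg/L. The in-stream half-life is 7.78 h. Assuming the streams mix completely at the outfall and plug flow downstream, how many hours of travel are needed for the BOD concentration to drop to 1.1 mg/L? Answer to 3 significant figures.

10.7 h

Mass balance: C = (181.0·0.8600 + 3.340·111.0) / 184.3 = 526.4/184.3 = 2.856 mg/L.
Half-life 7.78 h → k = ln 2 / 7.78 = 0.08909 h⁻¹ = 2.138 d⁻¹.
2.856·exp(−k·t) = 1.1 → t = ln(2.856/1.1)/k = 38550 s = 10.71 h.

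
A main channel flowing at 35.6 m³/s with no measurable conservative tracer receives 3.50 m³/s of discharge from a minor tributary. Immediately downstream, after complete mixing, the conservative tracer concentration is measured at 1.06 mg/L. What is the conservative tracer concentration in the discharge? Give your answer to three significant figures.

Mass balance: 35.60·0 + 3.500·Cₑ = 39.10·1.060
→ Cₑ = (39.10·1.060 − 35.60·0) / 3.500 = 11.84 mg/L.

11.8 mg/L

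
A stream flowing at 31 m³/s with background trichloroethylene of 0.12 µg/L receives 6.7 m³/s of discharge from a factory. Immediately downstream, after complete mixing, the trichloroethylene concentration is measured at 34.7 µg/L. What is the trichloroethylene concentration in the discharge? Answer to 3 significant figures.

Mass balance: 31.00·0.1200 + 6.700·Cₑ = 37.70·34.70
→ Cₑ = (37.70·34.70 − 31.00·0.1200) / 6.700 = 194.7 µg/L.

195 µg/L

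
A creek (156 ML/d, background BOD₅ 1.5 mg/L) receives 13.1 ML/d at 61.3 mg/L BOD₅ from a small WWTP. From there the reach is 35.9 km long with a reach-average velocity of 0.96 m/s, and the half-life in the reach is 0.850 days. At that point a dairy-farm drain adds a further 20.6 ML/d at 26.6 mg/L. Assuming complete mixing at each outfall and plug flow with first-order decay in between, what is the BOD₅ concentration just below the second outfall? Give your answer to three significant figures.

6.73 mg/L

Mixed concentration C = ΣQC/ΣQ = (156.0·1.500 + 13.10·61.30) / 169.1 = 1037/169.1 = 6.133 mg/L; combined flow 169.1 ML/d.
Travel time t = 35.9·1000 / 0.96 = 37400 s = 10.39 h.
Half-life 0.850 d → k = ln 2 / 0.850 = 0.8155 d⁻¹.
First-order decay: C = 6.133·exp(−k·t) = 6.133·0.7026 = 4.309 mg/L.
At the second outfall, C = (169.1·4.309 + 20.60·26.60) / (169.1 + 20.60) = 6.730 mg/L.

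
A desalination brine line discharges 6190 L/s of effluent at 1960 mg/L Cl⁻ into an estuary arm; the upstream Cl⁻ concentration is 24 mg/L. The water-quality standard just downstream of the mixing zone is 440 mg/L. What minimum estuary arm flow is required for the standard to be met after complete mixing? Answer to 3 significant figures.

Set C_mix = 440: (Q·24.00 + 6190·1960) / (Q + 6190) = 440
→ Q = 6190·(1960 − 440)/(440 − 24.00) = 22620 L/s.

22600 L/s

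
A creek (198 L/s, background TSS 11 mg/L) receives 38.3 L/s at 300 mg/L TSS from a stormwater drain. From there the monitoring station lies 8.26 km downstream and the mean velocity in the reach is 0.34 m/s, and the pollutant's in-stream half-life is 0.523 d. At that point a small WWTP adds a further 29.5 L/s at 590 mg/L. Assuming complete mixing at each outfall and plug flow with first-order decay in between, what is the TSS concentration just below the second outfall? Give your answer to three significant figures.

101 mg/L

Flow-weighted average: C = (198.0·11.00 + 38.30·300.0) / 236.3 = 13670/236.3 = 57.84 mg/L; combined flow 236.3 L/s.
Travel time t = 8.26·1000 / 0.34 = 24290 s = 6.748 h.
Half-life 0.523 d → k = ln 2 / 0.523 = 1.325 d⁻¹.
Applying C = C₀e^(−kt): 57.84 × 0.6889 = 39.85 mg/L.
At the second outfall, C = (236.3·39.85 + 29.50·590.0) / (236.3 + 29.50) = 100.9 mg/L.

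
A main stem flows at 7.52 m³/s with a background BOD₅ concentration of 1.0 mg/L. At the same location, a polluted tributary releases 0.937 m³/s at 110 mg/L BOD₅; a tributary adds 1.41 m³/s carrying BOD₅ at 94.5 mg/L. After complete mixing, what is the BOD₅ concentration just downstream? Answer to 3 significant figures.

24.7 mg/L

Mass balance: C = (7.520·1.000 + 0.9370·110.0 + 1.410·94.50) / 9.867 = 243.8/9.867 = 24.71 mg/L.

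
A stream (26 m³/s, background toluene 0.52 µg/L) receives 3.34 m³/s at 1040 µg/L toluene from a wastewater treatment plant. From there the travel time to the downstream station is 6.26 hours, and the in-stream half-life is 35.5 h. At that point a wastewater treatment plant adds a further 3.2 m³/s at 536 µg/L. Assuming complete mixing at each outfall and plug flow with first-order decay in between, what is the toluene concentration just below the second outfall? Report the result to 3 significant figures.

Mass balance: C = (26.00·0.5200 + 3.340·1040) / 29.34 = 3487/29.34 = 118.9 µg/L; combined flow 29.34 m³/s.
Half-life 35.5 h → k = ln 2 / 35.5 = 0.01953 h⁻¹ = 0.4686 d⁻¹.
Decay over the reach: 118.9·exp(−kt) = 118.9·0.8849 = 105.2 µg/L.
Second outfall: C = (29.34·105.2 + 3.200·536.0)/32.54 = 147.5 µg/L.

148 µg/L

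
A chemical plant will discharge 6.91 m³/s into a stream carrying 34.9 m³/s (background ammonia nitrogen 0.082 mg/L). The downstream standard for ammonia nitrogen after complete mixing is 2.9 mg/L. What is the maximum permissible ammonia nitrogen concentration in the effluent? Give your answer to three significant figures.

17.1 mg/L

At the limit, (Qr·Cr + Qe·Cₑ)/(Qr + Qe) = 2.9:
Cₑ = (41.81·2.9 − 34.90·0.08200) / 6.910 = 17.13 mg/L.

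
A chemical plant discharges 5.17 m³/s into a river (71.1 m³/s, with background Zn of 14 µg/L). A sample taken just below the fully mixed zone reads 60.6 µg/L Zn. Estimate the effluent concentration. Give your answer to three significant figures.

Mass balance: 71.10·14.00 + 5.170·Cₑ = 76.27·60.60
→ Cₑ = (76.27·60.60 − 71.10·14.00) / 5.170 = 701.5 µg/L.

701 µg/L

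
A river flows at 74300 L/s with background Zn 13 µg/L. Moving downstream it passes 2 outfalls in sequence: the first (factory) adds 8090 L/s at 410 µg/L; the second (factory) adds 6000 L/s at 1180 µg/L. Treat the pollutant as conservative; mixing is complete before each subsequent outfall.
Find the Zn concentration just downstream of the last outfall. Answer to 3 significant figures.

Below outfall 1: Q → 82390 L/s, C = (74300·13.00 + 8090·410.0)/82390 = 51.98 µg/L.
Below outfall 2: Q → 88390 L/s, C = (82390·51.98 + 6000·1180)/88390 = 128.6 µg/L.

129 µg/L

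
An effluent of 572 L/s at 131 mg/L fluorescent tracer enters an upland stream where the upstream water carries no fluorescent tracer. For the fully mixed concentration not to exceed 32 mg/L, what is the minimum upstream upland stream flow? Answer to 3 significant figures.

1770 L/s

Set C_mix = 32: (Q·0 + 572.0·131.0) / (Q + 572.0) = 32
→ Q = 572.0·(131.0 − 32)/(32 − 0) = 1770 L/s.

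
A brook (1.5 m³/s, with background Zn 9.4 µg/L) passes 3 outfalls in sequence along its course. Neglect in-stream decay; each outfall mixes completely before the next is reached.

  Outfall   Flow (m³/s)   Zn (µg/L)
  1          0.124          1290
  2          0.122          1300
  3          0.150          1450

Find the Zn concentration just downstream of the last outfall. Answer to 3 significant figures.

After outfall 1: Q = 1.500 + 0.1240 = 1.624 m³/s; C = (1.500·9.400 + 0.1240·1290)/1.624 = 107.2 µg/L.
After outfall 2: Q = 1.624 + 0.1220 = 1.746 m³/s; C = (1.624·107.2 + 0.1220·1300)/1.746 = 190.5 µg/L.
After outfall 3: Q = 1.746 + 0.1500 = 1.896 m³/s; C = (1.746·190.5 + 0.1500·1450)/1.896 = 290.2 µg/L.

290 µg/L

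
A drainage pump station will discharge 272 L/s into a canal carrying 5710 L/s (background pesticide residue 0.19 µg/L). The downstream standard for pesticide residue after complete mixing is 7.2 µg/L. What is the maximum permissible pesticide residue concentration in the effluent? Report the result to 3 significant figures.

At the limit, (Qr·Cr + Qe·Cₑ)/(Qr + Qe) = 7.2:
Cₑ = (5982·7.2 − 5710·0.1900) / 272.0 = 154.4 µg/L.

154 µg/L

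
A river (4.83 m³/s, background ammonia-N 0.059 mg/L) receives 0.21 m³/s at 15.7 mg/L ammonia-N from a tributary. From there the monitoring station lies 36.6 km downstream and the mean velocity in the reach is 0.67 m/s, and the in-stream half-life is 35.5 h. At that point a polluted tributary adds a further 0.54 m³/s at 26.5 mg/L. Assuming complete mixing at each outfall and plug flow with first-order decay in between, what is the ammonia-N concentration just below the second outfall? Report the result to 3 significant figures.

3.04 mg/L

Mass balance: C = (4.830·0.05900 + 0.2100·15.70) / 5.040 = 3.582/5.040 = 0.7107 mg/L; combined flow 5.040 m³/s.
Travel time t = 36.6·1000 / 0.67 = 54630 s = 15.17 h.
Half-life 35.5 h → k = ln 2 / 35.5 = 0.01953 h⁻¹ = 0.4686 d⁻¹.
After decay, C = 0.7107 × e^(−kt) = 0.7107 × 0.7436 = 0.5285 mg/L.
At the second outfall, C = (5.040·0.5285 + 0.5400·26.50) / (5.040 + 0.5400) = 3.042 mg/L.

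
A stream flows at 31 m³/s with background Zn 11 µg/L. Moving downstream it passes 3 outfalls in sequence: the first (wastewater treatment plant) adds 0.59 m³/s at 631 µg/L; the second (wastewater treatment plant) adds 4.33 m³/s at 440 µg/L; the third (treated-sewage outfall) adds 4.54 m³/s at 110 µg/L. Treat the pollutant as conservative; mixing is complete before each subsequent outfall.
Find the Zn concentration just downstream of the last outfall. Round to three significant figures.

77.1 µg/L

After outfall 1: Q = 31.00 + 0.5900 = 31.59 m³/s; C = (31.00·11.00 + 0.5900·631.0)/31.59 = 22.58 µg/L.
After outfall 2: Q = 31.59 + 4.330 = 35.92 m³/s; C = (31.59·22.58 + 4.330·440.0)/35.92 = 72.90 µg/L.
After outfall 3: Q = 35.92 + 4.540 = 40.46 m³/s; C = (35.92·72.90 + 4.540·110.0)/40.46 = 77.06 µg/L.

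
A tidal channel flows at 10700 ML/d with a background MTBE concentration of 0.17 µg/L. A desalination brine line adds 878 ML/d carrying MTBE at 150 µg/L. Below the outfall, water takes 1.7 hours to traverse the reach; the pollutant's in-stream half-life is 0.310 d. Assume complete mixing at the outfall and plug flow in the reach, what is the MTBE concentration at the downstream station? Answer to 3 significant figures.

Mass balance: C = (10700·0.1700 + 878.0·150.0) / 11580 = 133500/11580 = 11.53 µg/L.
Half-life 0.310 d → k = ln 2 / 0.310 = 2.236 d⁻¹.
First-order decay: C = 11.53·exp(−k·t) = 11.53·0.8535 = 9.843 µg/L.

9.84 µg/L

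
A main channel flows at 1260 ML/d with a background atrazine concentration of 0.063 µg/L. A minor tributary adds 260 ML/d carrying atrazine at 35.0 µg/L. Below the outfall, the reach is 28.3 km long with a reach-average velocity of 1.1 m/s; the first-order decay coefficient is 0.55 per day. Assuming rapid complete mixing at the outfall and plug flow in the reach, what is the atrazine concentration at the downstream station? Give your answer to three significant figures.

Flow-weighted average: C = (1260·0.06300 + 260.0·35.00) / 1520 = 9179/1520 = 6.039 µg/L.
Travel time t = 28.3·1000 / 1.1 = 25730 s = 7.146 h.
First-order decay: C = 6.039·exp(−k·t) = 6.039·0.8489 = 5.127 µg/L.

5.13 µg/L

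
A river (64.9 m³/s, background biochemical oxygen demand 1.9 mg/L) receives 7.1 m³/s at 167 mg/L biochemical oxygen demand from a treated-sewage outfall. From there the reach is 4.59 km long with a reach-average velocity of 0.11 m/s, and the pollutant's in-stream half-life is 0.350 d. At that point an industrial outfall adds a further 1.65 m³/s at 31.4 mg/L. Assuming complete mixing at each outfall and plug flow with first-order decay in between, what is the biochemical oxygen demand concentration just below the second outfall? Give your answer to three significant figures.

Flow-weighted average: C = (64.90·1.900 + 7.100·167.0) / 72.00 = 1309/72.00 = 18.18 mg/L; combined flow 72.00 m³/s.
Travel time t = 4.59·1000 / 0.11 = 41730 s = 11.59 h.
Half-life 0.350 d → k = ln 2 / 0.350 = 1.980 d⁻¹.
After decay, C = 18.18 × e^(−kt) = 18.18 × 0.3843 = 6.986 mg/L.
Second outfall: C = (72.00·6.986 + 1.650·31.40)/73.65 = 7.533 mg/L.

7.53 mg/L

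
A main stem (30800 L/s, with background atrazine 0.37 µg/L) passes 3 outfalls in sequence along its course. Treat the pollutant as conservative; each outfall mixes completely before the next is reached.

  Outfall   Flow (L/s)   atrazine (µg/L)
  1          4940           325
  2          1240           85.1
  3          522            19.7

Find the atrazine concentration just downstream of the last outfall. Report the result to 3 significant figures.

46.2 µg/L

After outfall 1: Q = 30800 + 4940 = 35740 L/s; C = (30800·0.3700 + 4940·325.0)/35740 = 45.24 µg/L.
After outfall 2: Q = 35740 + 1240 = 36980 L/s; C = (35740·45.24 + 1240·85.10)/36980 = 46.58 µg/L.
After outfall 3: Q = 36980 + 522.0 = 37500 L/s; C = (36980·46.58 + 522.0·19.70)/37500 = 46.20 µg/L.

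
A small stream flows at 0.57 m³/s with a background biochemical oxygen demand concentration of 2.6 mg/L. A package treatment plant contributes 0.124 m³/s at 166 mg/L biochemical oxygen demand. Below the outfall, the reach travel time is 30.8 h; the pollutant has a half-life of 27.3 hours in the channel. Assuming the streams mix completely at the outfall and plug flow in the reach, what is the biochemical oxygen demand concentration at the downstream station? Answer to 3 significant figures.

Conservation of mass: C = (0.5700·2.600 + 0.1240·166.0) / 0.6940 = 22.07/0.6940 = 31.80 mg/L.
Half-life 27.3 h → k = ln 2 / 27.3 = 0.02539 h⁻¹ = 0.6094 d⁻¹.
After decay, C = 31.80 × e^(−kt) = 31.80 × 0.4575 = 14.55 mg/L.

14.5 mg/L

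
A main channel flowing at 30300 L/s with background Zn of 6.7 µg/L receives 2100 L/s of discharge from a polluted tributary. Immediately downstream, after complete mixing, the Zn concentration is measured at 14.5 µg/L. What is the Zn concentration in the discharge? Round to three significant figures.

127 µg/L

Mass balance: 30300·6.700 + 2100·Cₑ = 32400·14.50
→ Cₑ = (32400·14.50 − 30300·6.700) / 2100 = 127.0 µg/L.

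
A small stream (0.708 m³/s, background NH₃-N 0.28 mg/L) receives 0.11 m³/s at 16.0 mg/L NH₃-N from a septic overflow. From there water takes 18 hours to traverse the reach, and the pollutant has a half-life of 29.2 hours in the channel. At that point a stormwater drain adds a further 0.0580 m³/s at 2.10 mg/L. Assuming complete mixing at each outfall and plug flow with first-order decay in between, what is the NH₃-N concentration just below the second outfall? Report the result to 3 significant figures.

Flow-weighted average: C = (0.7080·0.2800 + 0.1100·16.00) / 0.8180 = 1.958/0.8180 = 2.394 mg/L; combined flow 0.8180 m³/s.
Half-life 29.2 h → k = ln 2 / 29.2 = 0.02374 h⁻¹ = 0.5697 d⁻¹.
First-order decay: C = 2.394·exp(−k·t) = 2.394·0.6523 = 1.562 mg/L.
At the second outfall, C = (0.8180·1.562 + 0.05800·2.100) / (0.8180 + 0.05800) = 1.597 mg/L.

1.60 mg/L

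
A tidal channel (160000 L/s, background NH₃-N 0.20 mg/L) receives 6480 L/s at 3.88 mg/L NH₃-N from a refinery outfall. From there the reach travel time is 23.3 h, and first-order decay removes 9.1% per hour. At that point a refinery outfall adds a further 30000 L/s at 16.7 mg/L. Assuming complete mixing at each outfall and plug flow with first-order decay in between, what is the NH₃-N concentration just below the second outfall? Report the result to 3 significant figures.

2.58 mg/L

Conservation of mass: C = (160000·0.2000 + 6480·3.880) / 166500 = 57140/166500 = 0.3432 mg/L; combined flow 166500 L/s.
9.1%/h lost → k = −ln(1 − 0.091) = 0.09541 h⁻¹.
First-order decay: C = 0.3432·exp(−k·t) = 0.3432·0.1083 = 0.03717 mg/L.
Second outfall: C = (166500·0.03717 + 30000·16.70)/196500 = 2.581 mg/L.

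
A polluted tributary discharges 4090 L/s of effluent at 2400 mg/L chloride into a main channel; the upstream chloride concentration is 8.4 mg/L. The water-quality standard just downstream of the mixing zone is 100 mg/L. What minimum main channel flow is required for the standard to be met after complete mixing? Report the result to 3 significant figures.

103000 L/s

Set C_mix = 100: (Q·8.400 + 4090·2400) / (Q + 4090) = 100
→ Q = 4090·(2400 − 100)/(100 − 8.400) = 102700 L/s.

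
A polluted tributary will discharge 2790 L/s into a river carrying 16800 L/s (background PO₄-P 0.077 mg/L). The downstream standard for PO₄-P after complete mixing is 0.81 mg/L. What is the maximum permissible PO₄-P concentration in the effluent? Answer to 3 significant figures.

5.22 mg/L

At the limit, (Qr·Cr + Qe·Cₑ)/(Qr + Qe) = 0.81:
Cₑ = (19590·0.81 − 16800·0.07700) / 2790 = 5.224 mg/L.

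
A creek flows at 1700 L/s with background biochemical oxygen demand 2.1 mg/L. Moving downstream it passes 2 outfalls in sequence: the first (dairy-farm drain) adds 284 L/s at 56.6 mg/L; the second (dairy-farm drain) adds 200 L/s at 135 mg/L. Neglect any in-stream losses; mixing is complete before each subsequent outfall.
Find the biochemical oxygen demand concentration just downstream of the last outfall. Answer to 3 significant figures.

21.4 mg/L

Below outfall 1: Q → 1984 L/s, C = (1700·2.100 + 284.0·56.60)/1984 = 9.901 mg/L.
Below outfall 2: Q → 2184 L/s, C = (1984·9.901 + 200.0·135.0)/2184 = 21.36 mg/L.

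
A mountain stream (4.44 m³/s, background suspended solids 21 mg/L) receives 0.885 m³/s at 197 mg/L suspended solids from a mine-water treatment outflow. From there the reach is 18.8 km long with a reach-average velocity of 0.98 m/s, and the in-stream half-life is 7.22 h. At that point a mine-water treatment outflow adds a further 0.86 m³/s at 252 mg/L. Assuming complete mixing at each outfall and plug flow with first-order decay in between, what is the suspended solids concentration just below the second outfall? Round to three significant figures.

Mass balance: C = (4.440·21.00 + 0.8850·197.0) / 5.325 = 267.6/5.325 = 50.25 mg/L; combined flow 5.325 m³/s.
Travel time t = 18.8·1000 / 0.98 = 19180 s = 5.329 h.
Half-life 7.22 h → k = ln 2 / 7.22 = 0.09600 h⁻¹ = 2.304 d⁻¹.
First-order decay: C = 50.25·exp(−k·t) = 50.25·0.5995 = 30.13 mg/L.
At the second outfall, C = (5.325·30.13 + 0.8600·252.0) / (5.325 + 0.8600) = 60.98 mg/L.

61.0 mg/L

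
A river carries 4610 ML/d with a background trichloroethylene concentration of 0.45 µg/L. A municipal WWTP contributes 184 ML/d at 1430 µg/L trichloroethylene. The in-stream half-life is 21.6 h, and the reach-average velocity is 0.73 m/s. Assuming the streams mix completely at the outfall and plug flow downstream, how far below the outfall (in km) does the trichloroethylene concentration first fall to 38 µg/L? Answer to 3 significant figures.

30.8 km

Mixed concentration C = ΣQC/ΣQ = (4610·0.4500 + 184.0·1430) / 4794 = 265200/4794 = 55.32 µg/L.
Half-life 21.6 h → k = ln 2 / 21.6 = 0.03209 h⁻¹ = 0.7702 d⁻¹.
Set 55.32·exp(−k·t) = 38 → t = ln(55.32/38)/k = 42130 s = 11.70 h.
Distance = v·t = 0.73·42130 = 30750 m = 30.75 km.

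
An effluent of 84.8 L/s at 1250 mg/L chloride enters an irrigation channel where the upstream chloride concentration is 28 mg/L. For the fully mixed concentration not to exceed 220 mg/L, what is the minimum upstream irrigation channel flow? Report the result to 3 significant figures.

Set C_mix = 220: (Q·28.00 + 84.80·1250) / (Q + 84.80) = 220
→ Q = 84.80·(1250 − 220)/(220 − 28.00) = 454.9 L/s.

455 L/s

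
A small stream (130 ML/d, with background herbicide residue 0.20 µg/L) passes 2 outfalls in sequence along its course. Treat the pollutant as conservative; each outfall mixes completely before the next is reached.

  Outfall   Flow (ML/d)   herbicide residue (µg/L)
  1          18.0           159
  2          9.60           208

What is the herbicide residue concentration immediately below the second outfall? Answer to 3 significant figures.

Outfall 1: combined Q = 148.0 ML/d; C = (130.0·0.2000 + 18.00·159.0)/148.0 = 19.51 µg/L.
Outfall 2: combined Q = 157.6 ML/d; C = (148.0·19.51 + 9.600·208.0)/157.6 = 30.99 µg/L.

31.0 µg/L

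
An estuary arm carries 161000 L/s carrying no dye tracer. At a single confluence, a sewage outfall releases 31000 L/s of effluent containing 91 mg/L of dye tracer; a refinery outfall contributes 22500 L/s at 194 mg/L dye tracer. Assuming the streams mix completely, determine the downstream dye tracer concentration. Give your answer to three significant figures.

Conservation of mass: C = (161000·0 + 31000·91.00 + 22500·194.0) / 214500 = 7186000/214500 = 33.50 mg/L.

33.5 mg/L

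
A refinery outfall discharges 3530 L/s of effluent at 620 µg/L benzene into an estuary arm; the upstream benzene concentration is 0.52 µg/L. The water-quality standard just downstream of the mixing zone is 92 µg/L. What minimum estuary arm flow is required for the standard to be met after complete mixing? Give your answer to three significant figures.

Set C_mix = 92: (Q·0.5200 + 3530·620.0) / (Q + 3530) = 92
→ Q = 3530·(620.0 − 92)/(92 − 0.5200) = 20370 L/s.

20400 L/s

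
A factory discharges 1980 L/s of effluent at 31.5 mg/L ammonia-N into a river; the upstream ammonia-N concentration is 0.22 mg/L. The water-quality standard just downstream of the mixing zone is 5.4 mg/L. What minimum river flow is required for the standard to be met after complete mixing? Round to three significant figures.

9980 L/s

Set C_mix = 5.4: (Q·0.2200 + 1980·31.50) / (Q + 1980) = 5.4
→ Q = 1980·(31.50 − 5.4)/(5.4 − 0.2200) = 9976 L/s.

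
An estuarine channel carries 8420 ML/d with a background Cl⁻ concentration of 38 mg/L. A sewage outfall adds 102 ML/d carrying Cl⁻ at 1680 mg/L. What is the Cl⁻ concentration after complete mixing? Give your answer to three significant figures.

57.7 mg/L

Mixed concentration C = ΣQC/ΣQ = (8420·38.00 + 102.0·1680) / 8522 = 491300/8522 = 57.65 mg/L.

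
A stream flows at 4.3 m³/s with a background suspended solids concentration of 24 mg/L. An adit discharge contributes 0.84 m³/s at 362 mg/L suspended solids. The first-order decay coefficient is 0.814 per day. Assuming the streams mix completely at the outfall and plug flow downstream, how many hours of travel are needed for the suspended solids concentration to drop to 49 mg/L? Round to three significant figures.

14.2 h

After mixing, C = (4.300·24.00 + 0.8400·362.0) / 5.140 = 407.3/5.140 = 79.24 mg/L.
79.24·exp(−k·t) = 49 → t = ln(79.24/49)/k = 51020 s = 14.17 h.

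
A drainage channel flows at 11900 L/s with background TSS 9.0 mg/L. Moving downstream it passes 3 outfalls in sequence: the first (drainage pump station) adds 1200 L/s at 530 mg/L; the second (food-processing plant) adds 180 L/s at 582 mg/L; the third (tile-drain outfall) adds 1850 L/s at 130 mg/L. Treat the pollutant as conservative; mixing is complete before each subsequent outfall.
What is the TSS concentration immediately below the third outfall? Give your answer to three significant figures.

71.9 mg/L

Outfall 1: combined Q = 13100 L/s; C = (11900·9.000 + 1200·530.0)/13100 = 56.73 mg/L.
Outfall 2: combined Q = 13280 L/s; C = (13100·56.73 + 180.0·582.0)/13280 = 63.84 mg/L.
Outfall 3: combined Q = 15130 L/s; C = (13280·63.84 + 1850·130.0)/15130 = 71.93 mg/L.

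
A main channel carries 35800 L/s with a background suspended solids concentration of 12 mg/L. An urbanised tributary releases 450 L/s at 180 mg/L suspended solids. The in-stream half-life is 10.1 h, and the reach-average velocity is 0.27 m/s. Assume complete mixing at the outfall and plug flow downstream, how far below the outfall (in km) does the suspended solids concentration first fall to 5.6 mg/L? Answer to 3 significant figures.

Mass balance: C = (35800·12.00 + 450.0·180.0) / 36250 = 510600/36250 = 14.09 mg/L.
Half-life 10.1 h → k = ln 2 / 10.1 = 0.06863 h⁻¹ = 1.647 d⁻¹.
Set 14.09·exp(−k·t) = 5.6 → t = ln(14.09/5.6)/k = 48380 s = 13.44 h.
Distance = v·t = 0.27·48380 = 13060 m = 13.06 km.

13.1 km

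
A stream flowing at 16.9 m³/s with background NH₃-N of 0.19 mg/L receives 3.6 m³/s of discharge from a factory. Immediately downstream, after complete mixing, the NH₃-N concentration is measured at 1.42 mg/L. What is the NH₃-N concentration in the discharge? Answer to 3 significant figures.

7.19 mg/L

Mass balance: 16.90·0.1900 + 3.600·Cₑ = 20.50·1.420
→ Cₑ = (20.50·1.420 − 16.90·0.1900) / 3.600 = 7.194 mg/L.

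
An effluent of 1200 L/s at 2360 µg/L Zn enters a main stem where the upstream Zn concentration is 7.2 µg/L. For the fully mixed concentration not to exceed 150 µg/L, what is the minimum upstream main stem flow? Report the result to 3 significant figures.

18600 L/s

Set C_mix = 150: (Q·7.200 + 1200·2360) / (Q + 1200) = 150
→ Q = 1200·(2360 − 150)/(150 − 7.200) = 18570 L/s.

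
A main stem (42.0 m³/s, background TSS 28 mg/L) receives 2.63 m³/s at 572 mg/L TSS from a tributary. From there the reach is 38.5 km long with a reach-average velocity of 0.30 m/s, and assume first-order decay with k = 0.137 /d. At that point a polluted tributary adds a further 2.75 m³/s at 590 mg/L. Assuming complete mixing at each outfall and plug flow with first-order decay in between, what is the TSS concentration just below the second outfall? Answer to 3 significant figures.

80.4 mg/L

After mixing, C = (42.00·28.00 + 2.630·572.0) / 44.63 = 2680/44.63 = 60.06 mg/L; combined flow 44.63 m³/s.
Travel time t = 38.5·1000 / 0.30 = 128300 s = 35.65 h.
After decay, C = 60.06 × e^(−kt) = 60.06 × 0.8159 = 49.00 mg/L.
At the second outfall, C = (44.63·49.00 + 2.750·590.0) / (44.63 + 2.750) = 80.40 mg/L.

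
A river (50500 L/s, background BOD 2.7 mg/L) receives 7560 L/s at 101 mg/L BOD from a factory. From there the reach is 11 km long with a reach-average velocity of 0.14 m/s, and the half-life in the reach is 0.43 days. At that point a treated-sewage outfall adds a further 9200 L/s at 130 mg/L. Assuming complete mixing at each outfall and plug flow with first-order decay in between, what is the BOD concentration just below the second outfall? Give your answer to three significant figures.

20.9 mg/L

After mixing, C = (50500·2.700 + 7560·101.0) / 58060 = 899900/58060 = 15.50 mg/L; combined flow 58060 L/s.
Travel time t = 11·1000 / 0.14 = 78570 s = 21.83 h.
Half-life 0.43 d → k = ln 2 / 0.43 = 1.612 d⁻¹.
First-order decay: C = 15.50·exp(−k·t) = 15.50·0.2309 = 3.578 mg/L.
At the second outfall, C = (58060·3.578 + 9200·130.0) / (58060 + 9200) = 20.87 mg/L.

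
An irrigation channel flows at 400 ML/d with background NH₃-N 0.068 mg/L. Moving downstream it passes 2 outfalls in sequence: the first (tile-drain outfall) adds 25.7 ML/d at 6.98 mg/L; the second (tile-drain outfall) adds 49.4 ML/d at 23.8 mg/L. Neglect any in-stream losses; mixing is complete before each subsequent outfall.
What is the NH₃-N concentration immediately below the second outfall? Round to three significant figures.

After outfall 1: Q = 400.0 + 25.70 = 425.7 ML/d; C = (400.0·0.06800 + 25.70·6.980)/425.7 = 0.4853 mg/L.
After outfall 2: Q = 425.7 + 49.40 = 475.1 ML/d; C = (425.7·0.4853 + 49.40·23.80)/475.1 = 2.910 mg/L.

2.91 mg/L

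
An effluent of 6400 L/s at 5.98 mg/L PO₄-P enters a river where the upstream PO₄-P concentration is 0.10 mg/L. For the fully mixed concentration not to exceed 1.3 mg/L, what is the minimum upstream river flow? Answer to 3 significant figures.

25000 L/s

Set C_mix = 1.3: (Q·0.1000 + 6400·5.980) / (Q + 6400) = 1.3
→ Q = 6400·(5.980 − 1.3)/(1.3 − 0.1000) = 24960 L/s.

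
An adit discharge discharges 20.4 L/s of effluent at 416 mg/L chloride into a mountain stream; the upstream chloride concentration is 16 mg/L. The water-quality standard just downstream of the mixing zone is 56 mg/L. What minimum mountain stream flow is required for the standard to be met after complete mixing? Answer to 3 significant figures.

Set C_mix = 56: (Q·16.00 + 20.40·416.0) / (Q + 20.40) = 56
→ Q = 20.40·(416.0 − 56)/(56 − 16.00) = 183.6 L/s.

184 L/s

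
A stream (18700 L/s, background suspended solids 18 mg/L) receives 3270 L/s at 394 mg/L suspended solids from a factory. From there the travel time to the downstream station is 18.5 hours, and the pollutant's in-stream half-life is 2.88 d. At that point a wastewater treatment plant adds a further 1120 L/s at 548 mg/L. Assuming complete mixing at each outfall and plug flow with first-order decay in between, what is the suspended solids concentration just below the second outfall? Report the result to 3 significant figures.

85.0 mg/L

Conservation of mass: C = (18700·18.00 + 3270·394.0) / 21970 = 1625000/21970 = 73.96 mg/L; combined flow 21970 L/s.
Half-life 2.88 d → k = ln 2 / 2.88 = 0.2407 d⁻¹.
Applying C = C₀e^(−kt): 73.96 × 0.8307 = 61.44 mg/L.
At the second outfall, C = (21970·61.44 + 1120·548.0) / (21970 + 1120) = 85.04 mg/L.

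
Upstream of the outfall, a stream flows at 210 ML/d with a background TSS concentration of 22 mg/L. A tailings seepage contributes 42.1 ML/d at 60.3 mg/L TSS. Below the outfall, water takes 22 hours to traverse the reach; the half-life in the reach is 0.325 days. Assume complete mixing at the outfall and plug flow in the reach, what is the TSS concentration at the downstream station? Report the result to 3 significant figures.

After mixing, C = (210.0·22.00 + 42.10·60.30) / 252.1 = 7159/252.1 = 28.40 mg/L.
Half-life 0.325 d → k = ln 2 / 0.325 = 2.133 d⁻¹.
After decay, C = 28.40 × e^(−kt) = 28.40 × 0.1416 = 4.020 mg/L.

4.02 mg/L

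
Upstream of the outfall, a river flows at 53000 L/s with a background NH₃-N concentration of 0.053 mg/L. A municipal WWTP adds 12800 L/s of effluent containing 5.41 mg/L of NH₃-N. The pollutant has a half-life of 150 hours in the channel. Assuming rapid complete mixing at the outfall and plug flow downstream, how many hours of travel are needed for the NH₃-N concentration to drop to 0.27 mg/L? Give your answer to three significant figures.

After mixing, C = (53000·0.05300 + 12800·5.410) / 65800 = 72060/65800 = 1.095 mg/L.
Half-life 150 h → k = ln 2 / 150 = 0.004621 h⁻¹ = 0.1109 d⁻¹.
1.095·exp(−k·t) = 0.27 → t = ln(1.095/0.27)/k = 1091000 s = 303.0 h.

303 h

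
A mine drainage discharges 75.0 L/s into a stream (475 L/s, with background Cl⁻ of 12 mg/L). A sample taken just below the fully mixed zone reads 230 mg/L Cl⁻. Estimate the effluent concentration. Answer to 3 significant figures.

1610 mg/L

Mass balance: 475.0·12.00 + 75.00·Cₑ = 550.0·230.0
→ Cₑ = (550.0·230.0 − 475.0·12.00) / 75.00 = 1611 mg/L.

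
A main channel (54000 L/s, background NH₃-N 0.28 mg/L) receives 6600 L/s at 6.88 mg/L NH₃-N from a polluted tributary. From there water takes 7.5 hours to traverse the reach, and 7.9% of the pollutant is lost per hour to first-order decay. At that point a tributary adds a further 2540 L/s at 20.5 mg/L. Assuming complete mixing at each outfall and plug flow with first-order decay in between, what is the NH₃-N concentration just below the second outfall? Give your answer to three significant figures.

Conservation of mass: C = (54000·0.2800 + 6600·6.880) / 60600 = 60530/60600 = 0.9988 mg/L; combined flow 60600 L/s.
7.9%/h lost → k = −ln(1 − 0.079) = 0.08230 h⁻¹.
First-order decay: C = 0.9988·exp(−k·t) = 0.9988·0.5394 = 0.5388 mg/L.
Second outfall: C = (60600·0.5388 + 2540·20.50)/63140 = 1.342 mg/L.

1.34 mg/L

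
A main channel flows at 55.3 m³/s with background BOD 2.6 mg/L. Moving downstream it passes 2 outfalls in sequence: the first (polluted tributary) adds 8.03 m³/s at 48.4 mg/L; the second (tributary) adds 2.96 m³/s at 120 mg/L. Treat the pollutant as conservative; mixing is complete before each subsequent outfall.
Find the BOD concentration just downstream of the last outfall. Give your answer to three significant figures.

13.4 mg/L

After outfall 1: Q = 55.30 + 8.030 = 63.33 m³/s; C = (55.30·2.600 + 8.030·48.40)/63.33 = 8.407 mg/L.
After outfall 2: Q = 63.33 + 2.960 = 66.29 m³/s; C = (63.33·8.407 + 2.960·120.0)/66.29 = 13.39 mg/L.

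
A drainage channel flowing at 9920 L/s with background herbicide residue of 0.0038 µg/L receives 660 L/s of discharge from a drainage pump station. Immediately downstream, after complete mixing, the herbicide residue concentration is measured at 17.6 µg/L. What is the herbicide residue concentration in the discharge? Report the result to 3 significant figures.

Mass balance: 9920·0.003800 + 660.0·Cₑ = 10580·17.60
→ Cₑ = (10580·17.60 − 9920·0.003800) / 660.0 = 282.1 µg/L.

282 µg/L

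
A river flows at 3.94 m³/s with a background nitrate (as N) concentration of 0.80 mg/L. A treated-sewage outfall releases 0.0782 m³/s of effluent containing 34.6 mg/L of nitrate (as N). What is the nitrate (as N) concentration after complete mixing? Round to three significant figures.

1.46 mg/L

Flow-weighted average: C = (3.940·0.8000 + 0.07820·34.60) / 4.018 = 5.858/4.018 = 1.458 mg/L.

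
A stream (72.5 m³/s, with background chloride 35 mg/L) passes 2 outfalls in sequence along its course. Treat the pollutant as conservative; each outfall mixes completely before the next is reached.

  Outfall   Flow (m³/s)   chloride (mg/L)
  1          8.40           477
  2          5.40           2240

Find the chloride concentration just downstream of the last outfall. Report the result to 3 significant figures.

Outfall 1: combined Q = 80.90 m³/s; C = (72.50·35.00 + 8.400·477.0)/80.90 = 80.89 mg/L.
Outfall 2: combined Q = 86.30 m³/s; C = (80.90·80.89 + 5.400·2240)/86.30 = 216.0 mg/L.

216 mg/L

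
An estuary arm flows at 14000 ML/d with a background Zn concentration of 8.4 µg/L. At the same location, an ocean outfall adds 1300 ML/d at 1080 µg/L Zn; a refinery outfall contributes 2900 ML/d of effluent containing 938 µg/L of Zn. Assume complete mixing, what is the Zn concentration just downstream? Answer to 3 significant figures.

233 µg/L

After mixing, C = (14000·8.400 + 1300·1080 + 2900·938.0) / 18200 = 4242000/18200 = 233.1 µg/L.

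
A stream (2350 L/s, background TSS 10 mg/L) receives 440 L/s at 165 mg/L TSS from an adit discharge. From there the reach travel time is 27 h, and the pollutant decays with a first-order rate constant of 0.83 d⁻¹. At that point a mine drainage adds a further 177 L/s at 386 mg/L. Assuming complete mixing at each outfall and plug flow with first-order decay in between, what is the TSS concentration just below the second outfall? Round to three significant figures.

35.8 mg/L

After mixing, C = (2350·10.00 + 440.0·165.0) / 2790 = 96100/2790 = 34.44 mg/L; combined flow 2790 L/s.
First-order decay: C = 34.44·exp(−k·t) = 34.44·0.3931 = 13.54 mg/L.
At the second outfall, C = (2790·13.54 + 177.0·386.0) / (2790 + 177.0) = 35.76 mg/L.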